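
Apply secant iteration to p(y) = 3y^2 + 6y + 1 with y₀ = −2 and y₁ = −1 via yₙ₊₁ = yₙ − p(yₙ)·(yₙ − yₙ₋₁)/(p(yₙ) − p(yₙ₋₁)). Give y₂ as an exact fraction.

p(−2) = 1, p(−1) = −2. y₂ = (−1) − (−2)·((−1) − (−2))/((−2) − 1) = −5/3.

−5/3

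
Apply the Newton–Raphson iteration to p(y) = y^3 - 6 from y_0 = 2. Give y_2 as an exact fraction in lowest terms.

p'(y) = 3y^2.
p(2) = 2, p'(2) = 12, so y_1 = 2 - 2/12 = 11/6.
p(11/6) = 35/216, p'(11/6) = 121/12, so y_2 = (11/6) - (35/216)/(121/12) = 1979/1089.

1979/1089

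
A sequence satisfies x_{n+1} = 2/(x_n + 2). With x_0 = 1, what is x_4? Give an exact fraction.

11/15

x_1 = 2/(1 + 2) = 2/3.
x_2 = 2/(2/3 + 2) = 3/4.
x_3 = 2/(3/4 + 2) = 8/11.
x_4 = 2/(8/11 + 2) = 11/15.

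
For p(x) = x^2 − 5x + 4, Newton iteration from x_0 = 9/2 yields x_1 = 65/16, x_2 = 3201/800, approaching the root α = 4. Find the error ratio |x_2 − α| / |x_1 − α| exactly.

x_1 − α = 65/16 − 4 = 1/16, so |x_1 − α| = 1/16.
x_2 − α = 3201/800 − 4 = 1/800, so |x_2 − α| = 1/800.
Ratio = (1/800) / (1/16) = 1/50.

1/50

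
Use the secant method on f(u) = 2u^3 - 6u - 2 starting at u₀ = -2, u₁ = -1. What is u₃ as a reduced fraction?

-29/13

f(-2) = -6, f(-1) = 2. u₂ = (-1) - 2·((-1) - (-2))/(2 - (-6)) = -5/4.
f(-1) = 2, f(-5/4) = 51/32. u₃ = (-5/4) - (51/32)·((-5/4) - (-1))/((51/32) - 2) = -29/13.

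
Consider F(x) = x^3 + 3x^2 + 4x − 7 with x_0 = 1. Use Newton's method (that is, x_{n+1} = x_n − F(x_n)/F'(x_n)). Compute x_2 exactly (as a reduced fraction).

3493/3796

F'(x) = 3x^2 + 6x + 4.
F(1) = 1, F'(1) = 13, so x_1 = 1 − 1/13 = 12/13.
F(12/13) = 77/2197, F'(12/13) = 2044/169, so x_2 = (12/13) − (77/2197)/(2044/169) = 3493/3796.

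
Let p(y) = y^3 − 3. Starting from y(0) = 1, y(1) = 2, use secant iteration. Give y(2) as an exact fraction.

9/7

p(1) = −2, p(2) = 5. y(2) = 2 − 5·(2 − 1)/(5 − (−2)) = 9/7.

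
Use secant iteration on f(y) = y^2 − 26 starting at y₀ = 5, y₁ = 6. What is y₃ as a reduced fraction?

311/61

f(5) = −1, f(6) = 10. y₂ = 6 − 10·(6 − 5)/(10 − (−1)) = 56/11.
f(6) = 10, f(56/11) = −10/121. y₃ = (56/11) − (−10/121)·((56/11) − 6)/((−10/121) − 10) = 311/61.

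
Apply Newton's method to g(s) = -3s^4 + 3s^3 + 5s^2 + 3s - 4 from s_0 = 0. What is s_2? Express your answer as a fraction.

-12/35

g'(s) = -12s^3 + 9s^2 + 10s + 3.
g(0) = -4, g'(0) = 3, so s_1 = 0 - (-4)/3 = 4/3.
g(4/3) = 176/27, g'(4/3) = 35/9, so s_2 = (4/3) - (176/27)/(35/9) = -12/35.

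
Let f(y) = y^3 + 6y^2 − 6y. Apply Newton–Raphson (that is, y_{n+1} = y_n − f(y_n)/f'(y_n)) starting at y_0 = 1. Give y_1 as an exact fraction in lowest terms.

f'(y) = 3y^2 + 12y − 6.
f(1) = 1, f'(1) = 9, so y_1 = 1 − 1/9 = 8/9.

8/9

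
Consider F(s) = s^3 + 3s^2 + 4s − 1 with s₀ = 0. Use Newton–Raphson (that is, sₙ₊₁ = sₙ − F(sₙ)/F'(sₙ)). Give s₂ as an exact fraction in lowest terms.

3/14

F'(s) = 3s^2 + 6s + 4.
F(0) = −1, F'(0) = 4, so s₁ = 0 − (−1)/4 = 1/4.
F(1/4) = 13/64, F'(1/4) = 91/16, so s₂ = (1/4) − (13/64)/(91/16) = 3/14.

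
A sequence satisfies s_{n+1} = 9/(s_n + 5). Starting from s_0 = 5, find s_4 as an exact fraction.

s_1 = 9/(5 + 5) = 9/10.
s_2 = 9/(9/10 + 5) = 90/59.
s_3 = 9/(90/59 + 5) = 531/385.
s_4 = 9/(531/385 + 5) = 3465/2456.

3465/2456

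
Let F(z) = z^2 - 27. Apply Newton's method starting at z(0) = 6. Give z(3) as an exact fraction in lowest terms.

F'(z) = 2z.
F(6) = 9, F'(6) = 12, so z(1) = 6 - 9/12 = 21/4.
F(21/4) = 9/16, F'(21/4) = 21/2, so z(2) = (21/4) - (9/16)/(21/2) = 291/56.
F(291/56) = 9/3136, F'(291/56) = 291/28, so z(3) = (291/56) - (9/3136)/(291/28) = 56451/10864.

56451/10864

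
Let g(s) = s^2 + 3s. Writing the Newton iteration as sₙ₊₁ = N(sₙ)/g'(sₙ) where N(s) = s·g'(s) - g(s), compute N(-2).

g'(s) = 2s + 3.
N(s) = s·g'(s) - g(s) = s·(2s + 3) - (s^2 + 3s) = s^2.
N(-2) = 4.

4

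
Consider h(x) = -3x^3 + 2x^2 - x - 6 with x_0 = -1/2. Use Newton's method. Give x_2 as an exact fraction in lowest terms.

h'(x) = -9x^2 + 4x - 1.
h(-1/2) = -37/8, h'(-1/2) = -21/4, so x_1 = (-1/2) - (-37/8)/(-21/4) = -29/21.
h(-29/21) = 21904/3087, h'(-29/21) = -3482/147, so x_2 = (-29/21) - (21904/3087)/(-3482/147) = -13179/12187.

-13179/12187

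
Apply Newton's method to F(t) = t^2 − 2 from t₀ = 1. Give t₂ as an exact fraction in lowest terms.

F'(t) = 2t.
F(1) = −1, F'(1) = 2, so t₁ = 1 − (−1)/2 = 3/2.
F(3/2) = 1/4, F'(3/2) = 3, so t₂ = (3/2) − (1/4)/3 = 17/12.

17/12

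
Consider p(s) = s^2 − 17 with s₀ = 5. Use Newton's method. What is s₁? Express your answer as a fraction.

p'(s) = 2s.
p(5) = 8, p'(5) = 10, so s₁ = 5 − 8/10 = 21/5.

21/5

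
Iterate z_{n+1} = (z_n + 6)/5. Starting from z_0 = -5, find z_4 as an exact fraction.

931/625

z_1 = ((-5) + 6)/5 = 1/5.
z_2 = ((1/5) + 6)/5 = 31/25.
z_3 = ((31/25) + 6)/5 = 181/125.
z_4 = ((181/125) + 6)/5 = 931/625.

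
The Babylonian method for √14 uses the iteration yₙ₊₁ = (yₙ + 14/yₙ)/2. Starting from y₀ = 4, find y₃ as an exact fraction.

403201/107760

y₁ = (4 + 14/4)/2 = 15/4.
y₂ = (15/4 + 14/(15/4))/2 = 449/120.
y₃ = (449/120 + 14/(449/120))/2 = 403201/107760.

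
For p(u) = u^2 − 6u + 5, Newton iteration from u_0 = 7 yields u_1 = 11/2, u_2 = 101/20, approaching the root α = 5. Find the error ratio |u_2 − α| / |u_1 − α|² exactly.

1/5

u_1 − α = 11/2 − 5 = 1/2, so |u_1 − α| = 1/2.
u_2 − α = 101/20 − 5 = 1/20, so |u_2 − α| = 1/20.
|u_1 − α|² = 1/4.
Ratio = (1/20) / (1/4) = 1/5.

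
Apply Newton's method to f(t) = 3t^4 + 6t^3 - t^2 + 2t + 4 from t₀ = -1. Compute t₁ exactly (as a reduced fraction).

-4/5

f'(t) = 12t^3 + 18t^2 - 2t + 2.
f(-1) = -2, f'(-1) = 10, so t₁ = (-1) - (-2)/10 = -4/5.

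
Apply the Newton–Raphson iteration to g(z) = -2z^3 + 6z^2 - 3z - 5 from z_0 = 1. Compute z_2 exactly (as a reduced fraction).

g'(z) = -6z^2 + 12z - 3.
g(1) = -4, g'(1) = 3, so z_1 = 1 - (-4)/3 = 7/3.
g(7/3) = -128/27, g'(7/3) = -23/3, so z_2 = (7/3) - (-128/27)/(-23/3) = 355/207.

355/207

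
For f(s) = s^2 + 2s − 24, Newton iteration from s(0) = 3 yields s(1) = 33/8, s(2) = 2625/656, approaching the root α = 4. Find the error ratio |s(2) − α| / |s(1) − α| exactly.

s(1) − α = 33/8 − 4 = 1/8, so |s(1) − α| = 1/8.
s(2) − α = 2625/656 − 4 = 1/656, so |s(2) − α| = 1/656.
Ratio = (1/656) / (1/8) = 1/82.

1/82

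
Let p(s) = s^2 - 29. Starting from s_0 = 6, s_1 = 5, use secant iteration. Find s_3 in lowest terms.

p(6) = 7, p(5) = -4. s_2 = 5 - (-4)·(5 - 6)/((-4) - 7) = 59/11.
p(5) = -4, p(59/11) = -28/121. s_3 = (59/11) - (-28/121)·((59/11) - 5)/((-28/121) - (-4)) = 307/57.

307/57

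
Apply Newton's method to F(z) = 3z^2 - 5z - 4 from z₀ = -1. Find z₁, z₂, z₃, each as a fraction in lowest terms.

z₁ = -7/11, z₂ = -631/1067, z₃ = -5748439/9732107

F'(z) = 6z - 5.
F(-1) = 4, F'(-1) = -11, so z₁ = (-1) - 4/(-11) = -7/11.
F(-7/11) = 48/121, F'(-7/11) = -97/11, so z₂ = (-7/11) - (48/121)/(-97/11) = -631/1067.
F(-631/1067) = 6912/1138489, F'(-631/1067) = -9121/1067, so z₃ = (-631/1067) - (6912/1138489)/(-9121/1067) = -5748439/9732107.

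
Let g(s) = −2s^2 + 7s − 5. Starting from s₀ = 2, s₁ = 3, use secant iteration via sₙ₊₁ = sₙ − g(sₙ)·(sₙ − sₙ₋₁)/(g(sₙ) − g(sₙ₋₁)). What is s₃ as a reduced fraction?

27/11

g(2) = 1, g(3) = −2. s₂ = 3 − (−2)·(3 − 2)/((−2) − 1) = 7/3.
g(3) = −2, g(7/3) = 4/9. s₃ = (7/3) − (4/9)·((7/3) − 3)/((4/9) − (−2)) = 27/11.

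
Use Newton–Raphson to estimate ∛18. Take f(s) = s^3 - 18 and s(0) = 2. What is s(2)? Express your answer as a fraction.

f'(s) = 3s^2.
f(2) = -10, f'(2) = 12, so s(1) = 2 - (-10)/12 = 17/6.
f(17/6) = 1025/216, f'(17/6) = 289/12, so s(2) = (17/6) - (1025/216)/(289/12) = 6857/2601.

6857/2601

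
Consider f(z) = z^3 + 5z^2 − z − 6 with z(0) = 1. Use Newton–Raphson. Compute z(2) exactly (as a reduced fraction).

f'(z) = 3z^2 + 10z − 1.
f(1) = −1, f'(1) = 12, so z(1) = 1 − (−1)/12 = 13/12.
f(13/12) = 97/1728, f'(13/12) = 641/48, so z(2) = (13/12) − (97/1728)/(641/48) = 12451/11538.

12451/11538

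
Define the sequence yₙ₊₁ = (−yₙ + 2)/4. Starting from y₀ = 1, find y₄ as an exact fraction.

103/256

y₁ = (−1 + 2)/4 = 1/4.
y₂ = (−(1/4) + 2)/4 = 7/16.
y₃ = (−(7/16) + 2)/4 = 25/64.
y₄ = (−(25/64) + 2)/4 = 103/256.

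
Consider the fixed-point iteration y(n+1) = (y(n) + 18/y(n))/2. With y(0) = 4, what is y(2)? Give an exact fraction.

577/136

y(1) = (4 + 18/4)/2 = 17/4.
y(2) = (17/4 + 18/(17/4))/2 = 577/136.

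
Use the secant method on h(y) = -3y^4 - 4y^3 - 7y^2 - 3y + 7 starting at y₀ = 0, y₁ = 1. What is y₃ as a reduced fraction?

h(0) = 7, h(1) = -10. y₂ = 1 - (-10)·(1 - 0)/((-10) - 7) = 7/17.
h(1) = -10, h(7/17) = 351820/83521. y₃ = (7/17) - (351820/83521)·((7/17) - 1)/((351820/83521) - (-10)) = 69573/118703.

69573/118703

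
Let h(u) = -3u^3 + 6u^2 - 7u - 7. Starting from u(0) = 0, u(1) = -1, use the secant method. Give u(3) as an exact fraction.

h(0) = -7, h(-1) = 9. u(2) = (-1) - 9·((-1) - 0)/(9 - (-7)) = -7/16.
h(-1) = 9, h(-7/16) = -10395/4096. u(3) = (-7/16) - (-10395/4096)·((-7/16) - (-1))/((-10395/4096) - 9) = -2947/5251.

-2947/5251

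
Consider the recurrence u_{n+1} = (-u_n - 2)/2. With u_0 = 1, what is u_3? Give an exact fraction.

u_1 = (-1 - 2)/2 = -3/2.
u_2 = (-(-3/2) - 2)/2 = -1/4.
u_3 = (-(-1/4) - 2)/2 = -7/8.

-7/8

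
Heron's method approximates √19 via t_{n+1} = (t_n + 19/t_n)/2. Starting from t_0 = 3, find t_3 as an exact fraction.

t_1 = (3 + 19/3)/2 = 14/3.
t_2 = (14/3 + 19/(14/3))/2 = 367/84.
t_3 = (367/84 + 19/(367/84))/2 = 268753/61656.

268753/61656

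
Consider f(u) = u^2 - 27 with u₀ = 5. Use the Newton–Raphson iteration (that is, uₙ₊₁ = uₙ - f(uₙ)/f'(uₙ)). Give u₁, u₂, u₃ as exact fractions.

f'(u) = 2u.
f(5) = -2, f'(5) = 10, so u₁ = 5 - (-2)/10 = 26/5.
f(26/5) = 1/25, f'(26/5) = 52/5, so u₂ = (26/5) - (1/25)/(52/5) = 1351/260.
f(1351/260) = 1/67600, f'(1351/260) = 1351/130, so u₃ = (1351/260) - (1/67600)/(1351/130) = 3650401/702520.

u₁ = 26/5, u₂ = 1351/260, u₃ = 3650401/702520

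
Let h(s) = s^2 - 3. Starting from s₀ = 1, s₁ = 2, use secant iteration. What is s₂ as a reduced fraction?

h(1) = -2, h(2) = 1. s₂ = 2 - 1·(2 - 1)/(1 - (-2)) = 5/3.

5/3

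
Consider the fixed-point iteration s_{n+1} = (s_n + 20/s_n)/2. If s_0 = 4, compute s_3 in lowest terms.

s_1 = (4 + 20/4)/2 = 9/2.
s_2 = (9/2 + 20/(9/2))/2 = 161/36.
s_3 = (161/36 + 20/(161/36))/2 = 51841/11592.

51841/11592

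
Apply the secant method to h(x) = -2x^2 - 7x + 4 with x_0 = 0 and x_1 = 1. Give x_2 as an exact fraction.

h(0) = 4, h(1) = -5. x_2 = 1 - (-5)·(1 - 0)/((-5) - 4) = 4/9.

4/9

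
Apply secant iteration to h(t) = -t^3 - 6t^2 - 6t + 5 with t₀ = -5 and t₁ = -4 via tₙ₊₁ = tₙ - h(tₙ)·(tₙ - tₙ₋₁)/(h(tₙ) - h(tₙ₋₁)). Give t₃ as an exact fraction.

-1845/419

h(-5) = 10, h(-4) = -3. t₂ = (-4) - (-3)·((-4) - (-5))/((-3) - 10) = -55/13.
h(-4) = -3, h(-55/13) = -2820/2197. t₃ = (-55/13) - (-2820/2197)·((-55/13) - (-4))/((-2820/2197) - (-3)) = -1845/419.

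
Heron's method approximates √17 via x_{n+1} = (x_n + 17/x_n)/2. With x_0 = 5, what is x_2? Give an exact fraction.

x_1 = (5 + 17/5)/2 = 21/5.
x_2 = (21/5 + 17/(21/5))/2 = 433/105.

433/105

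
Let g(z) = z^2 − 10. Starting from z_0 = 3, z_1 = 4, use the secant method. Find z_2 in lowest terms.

g(3) = −1, g(4) = 6. z_2 = 4 − 6·(4 − 3)/(6 − (−1)) = 22/7.

22/7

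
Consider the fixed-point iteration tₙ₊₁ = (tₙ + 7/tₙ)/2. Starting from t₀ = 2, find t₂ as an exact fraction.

t₁ = (2 + 7/2)/2 = 11/4.
t₂ = (11/4 + 7/(11/4))/2 = 233/88.

233/88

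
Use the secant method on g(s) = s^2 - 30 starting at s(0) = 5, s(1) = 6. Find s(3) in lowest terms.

g(5) = -5, g(6) = 6. s(2) = 6 - 6·(6 - 5)/(6 - (-5)) = 60/11.
g(6) = 6, g(60/11) = -30/121. s(3) = (60/11) - (-30/121)·((60/11) - 6)/((-30/121) - 6) = 115/21.

115/21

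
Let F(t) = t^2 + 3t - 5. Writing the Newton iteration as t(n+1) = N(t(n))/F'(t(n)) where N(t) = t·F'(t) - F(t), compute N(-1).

6

F'(t) = 2t + 3.
N(t) = t·F'(t) - F(t) = t·(2t + 3) - (t^2 + 3t - 5) = t^2 + 5.
N(-1) = 6.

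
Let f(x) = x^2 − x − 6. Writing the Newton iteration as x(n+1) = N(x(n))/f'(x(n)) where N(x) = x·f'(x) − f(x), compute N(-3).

f'(x) = 2x − 1.
N(x) = x·f'(x) − f(x) = x·(2x − 1) − (x^2 − x − 6) = x^2 + 6.
N(-3) = 15.

15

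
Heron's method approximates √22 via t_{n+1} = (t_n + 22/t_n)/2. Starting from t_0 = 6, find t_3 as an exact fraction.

5330977/1136568

t_1 = (6 + 22/6)/2 = 29/6.
t_2 = (29/6 + 22/(29/6))/2 = 1633/348.
t_3 = (1633/348 + 22/(1633/348))/2 = 5330977/1136568.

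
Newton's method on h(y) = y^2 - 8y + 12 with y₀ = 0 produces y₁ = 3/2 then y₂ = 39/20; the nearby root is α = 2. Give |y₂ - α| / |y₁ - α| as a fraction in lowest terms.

1/10

y₁ - α = 3/2 - 2 = -1/2, so |y₁ - α| = 1/2.
y₂ - α = 39/20 - 2 = -1/20, so |y₂ - α| = 1/20.
Ratio = (1/20) / (1/2) = 1/10.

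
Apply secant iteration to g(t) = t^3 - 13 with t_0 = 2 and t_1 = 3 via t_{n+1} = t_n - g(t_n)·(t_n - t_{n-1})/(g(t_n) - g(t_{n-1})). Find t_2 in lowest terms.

g(2) = -5, g(3) = 14. t_2 = 3 - 14·(3 - 2)/(14 - (-5)) = 43/19.

43/19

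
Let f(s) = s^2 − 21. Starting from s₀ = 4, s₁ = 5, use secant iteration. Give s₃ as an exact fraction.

f(4) = −5, f(5) = 4. s₂ = 5 − 4·(5 − 4)/(4 − (−5)) = 41/9.
f(5) = 4, f(41/9) = −20/81. s₃ = (41/9) − (−20/81)·((41/9) − 5)/((−20/81) − 4) = 197/43.

197/43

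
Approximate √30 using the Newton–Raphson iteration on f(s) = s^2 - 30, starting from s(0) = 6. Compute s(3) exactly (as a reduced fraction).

116161/21208

f'(s) = 2s.
f(6) = 6, f'(6) = 12, so s(1) = 6 - 6/12 = 11/2.
f(11/2) = 1/4, f'(11/2) = 11, so s(2) = (11/2) - (1/4)/11 = 241/44.
f(241/44) = 1/1936, f'(241/44) = 241/22, so s(3) = (241/44) - (1/1936)/(241/22) = 116161/21208.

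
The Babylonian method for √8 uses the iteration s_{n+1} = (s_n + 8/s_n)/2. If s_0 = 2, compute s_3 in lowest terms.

s_1 = (2 + 8/2)/2 = 3.
s_2 = (3 + 8/3)/2 = 17/6.
s_3 = (17/6 + 8/(17/6))/2 = 577/204.

577/204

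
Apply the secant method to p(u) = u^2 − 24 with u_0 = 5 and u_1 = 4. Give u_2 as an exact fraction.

44/9

p(5) = 1, p(4) = −8. u_2 = 4 − (−8)·(4 − 5)/((−8) − 1) = 44/9.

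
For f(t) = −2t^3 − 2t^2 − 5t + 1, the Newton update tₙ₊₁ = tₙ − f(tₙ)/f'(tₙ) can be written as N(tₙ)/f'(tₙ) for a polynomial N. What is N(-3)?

f'(t) = −6t^2 − 4t − 5.
N(t) = t·f'(t) − f(t) = t·(−6t^2 − 4t − 5) − (−2t^3 − 2t^2 − 5t + 1) = −4t^3 − 2t^2 − 1.
N(-3) = 89.

89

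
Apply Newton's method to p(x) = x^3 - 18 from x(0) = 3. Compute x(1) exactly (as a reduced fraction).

8/3

p'(x) = 3x^2.
p(3) = 9, p'(3) = 27, so x(1) = 3 - 9/27 = 8/3.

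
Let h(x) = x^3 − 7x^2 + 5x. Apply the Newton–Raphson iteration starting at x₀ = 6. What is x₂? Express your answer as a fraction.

h'(x) = 3x^2 − 14x + 5.
h(6) = −6, h'(6) = 29, so x₁ = 6 − (−6)/29 = 180/29.
h(180/29) = 11700/24389, h'(180/29) = 28325/841, so x₂ = (180/29) − (11700/24389)/(28325/841) = 203472/32857.

203472/32857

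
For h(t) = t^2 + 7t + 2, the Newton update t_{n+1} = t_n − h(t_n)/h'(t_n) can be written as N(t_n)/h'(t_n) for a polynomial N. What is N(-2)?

h'(t) = 2t + 7.
N(t) = t·h'(t) − h(t) = t·(2t + 7) − (t^2 + 7t + 2) = t^2 − 2.
N(-2) = 2.

2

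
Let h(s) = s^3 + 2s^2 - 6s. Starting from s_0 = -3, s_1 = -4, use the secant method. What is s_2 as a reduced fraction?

-60/17

h(-3) = 9, h(-4) = -8. s_2 = (-4) - (-8)·((-4) - (-3))/((-8) - 9) = -60/17.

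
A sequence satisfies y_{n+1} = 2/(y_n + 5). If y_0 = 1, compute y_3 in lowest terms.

y_1 = 2/(1 + 5) = 1/3.
y_2 = 2/(1/3 + 5) = 3/8.
y_3 = 2/(3/8 + 5) = 16/43.

16/43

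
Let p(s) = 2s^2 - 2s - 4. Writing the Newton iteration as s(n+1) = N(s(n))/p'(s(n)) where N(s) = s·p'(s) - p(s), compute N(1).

p'(s) = 4s - 2.
N(s) = s·p'(s) - p(s) = s·(4s - 2) - (2s^2 - 2s - 4) = 2s^2 + 4.
N(1) = 6.

6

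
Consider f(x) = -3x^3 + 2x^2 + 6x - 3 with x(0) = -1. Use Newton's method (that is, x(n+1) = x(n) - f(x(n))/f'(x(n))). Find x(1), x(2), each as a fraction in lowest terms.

f'(x) = -9x^2 + 4x + 6.
f(-1) = -4, f'(-1) = -7, so x(1) = (-1) - (-4)/(-7) = -11/7.
f(-11/7) = 1424/343, f'(-11/7) = -1103/49, so x(2) = (-11/7) - (1424/343)/(-1103/49) = -10709/7721.

x(1) = -11/7, x(2) = -10709/7721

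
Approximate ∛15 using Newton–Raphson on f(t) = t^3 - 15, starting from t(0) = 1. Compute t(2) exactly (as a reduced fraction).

10231/2601

f'(t) = 3t^2.
f(1) = -14, f'(1) = 3, so t(1) = 1 - (-14)/3 = 17/3.
f(17/3) = 4508/27, f'(17/3) = 289/3, so t(2) = (17/3) - (4508/27)/(289/3) = 10231/2601.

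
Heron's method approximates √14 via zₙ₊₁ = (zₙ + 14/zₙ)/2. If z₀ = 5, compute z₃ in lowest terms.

z₁ = (5 + 14/5)/2 = 39/10.
z₂ = (39/10 + 14/(39/10))/2 = 2921/780.
z₃ = (2921/780 + 14/(2921/780))/2 = 17049841/4556760.

17049841/4556760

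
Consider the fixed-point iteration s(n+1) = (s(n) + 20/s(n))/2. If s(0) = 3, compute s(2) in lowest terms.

1561/348

s(1) = (3 + 20/3)/2 = 29/6.
s(2) = (29/6 + 20/(29/6))/2 = 1561/348.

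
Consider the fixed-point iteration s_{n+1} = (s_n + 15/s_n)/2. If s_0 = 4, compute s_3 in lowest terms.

s_1 = (4 + 15/4)/2 = 31/8.
s_2 = (31/8 + 15/(31/8))/2 = 1921/496.
s_3 = (1921/496 + 15/(1921/496))/2 = 7380481/1905632.

7380481/1905632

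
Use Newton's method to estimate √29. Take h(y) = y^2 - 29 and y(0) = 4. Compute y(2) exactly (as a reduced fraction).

3881/720

h'(y) = 2y.
h(4) = -13, h'(4) = 8, so y(1) = 4 - (-13)/8 = 45/8.
h(45/8) = 169/64, h'(45/8) = 45/4, so y(2) = (45/8) - (169/64)/(45/4) = 3881/720.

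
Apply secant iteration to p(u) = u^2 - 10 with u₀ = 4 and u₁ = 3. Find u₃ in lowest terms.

p(4) = 6, p(3) = -1. u₂ = 3 - (-1)·(3 - 4)/((-1) - 6) = 22/7.
p(3) = -1, p(22/7) = -6/49. u₃ = (22/7) - (-6/49)·((22/7) - 3)/((-6/49) - (-1)) = 136/43.

136/43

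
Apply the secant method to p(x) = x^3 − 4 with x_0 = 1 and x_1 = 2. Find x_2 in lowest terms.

p(1) = −3, p(2) = 4. x_2 = 2 − 4·(2 − 1)/(4 − (−3)) = 10/7.

10/7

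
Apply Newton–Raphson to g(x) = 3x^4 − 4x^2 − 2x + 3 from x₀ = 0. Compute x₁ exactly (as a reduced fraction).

3/2

g'(x) = 12x^3 − 8x − 2.
g(0) = 3, g'(0) = −2, so x₁ = 0 − 3/(−2) = 3/2.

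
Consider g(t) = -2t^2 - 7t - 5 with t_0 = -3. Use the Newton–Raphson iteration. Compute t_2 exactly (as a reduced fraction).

g'(t) = -4t - 7.
g(-3) = -2, g'(-3) = 5, so t_1 = (-3) - (-2)/5 = -13/5.
g(-13/5) = -8/25, g'(-13/5) = 17/5, so t_2 = (-13/5) - (-8/25)/(17/5) = -213/85.

-213/85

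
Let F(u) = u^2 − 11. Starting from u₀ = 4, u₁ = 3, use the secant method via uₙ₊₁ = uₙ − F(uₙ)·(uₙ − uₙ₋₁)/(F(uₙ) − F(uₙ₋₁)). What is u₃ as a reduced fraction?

F(4) = 5, F(3) = −2. u₂ = 3 − (−2)·(3 − 4)/((−2) − 5) = 23/7.
F(3) = −2, F(23/7) = −10/49. u₃ = (23/7) − (−10/49)·((23/7) − 3)/((−10/49) − (−2)) = 73/22.

73/22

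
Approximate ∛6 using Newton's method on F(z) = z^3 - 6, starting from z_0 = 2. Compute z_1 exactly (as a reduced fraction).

F'(z) = 3z^2.
F(2) = 2, F'(2) = 12, so z_1 = 2 - 2/12 = 11/6.

11/6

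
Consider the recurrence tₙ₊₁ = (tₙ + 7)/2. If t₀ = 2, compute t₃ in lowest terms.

51/8

t₁ = (2 + 7)/2 = 9/2.
t₂ = ((9/2) + 7)/2 = 23/4.
t₃ = ((23/4) + 7)/2 = 51/8.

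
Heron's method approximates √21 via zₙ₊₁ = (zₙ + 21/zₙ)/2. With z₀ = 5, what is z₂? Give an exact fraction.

z₁ = (5 + 21/5)/2 = 23/5.
z₂ = (23/5 + 21/(23/5))/2 = 527/115.

527/115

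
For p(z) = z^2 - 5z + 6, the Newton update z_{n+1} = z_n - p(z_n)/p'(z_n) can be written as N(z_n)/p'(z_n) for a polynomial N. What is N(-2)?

p'(z) = 2z - 5.
N(z) = z·p'(z) - p(z) = z·(2z - 5) - (z^2 - 5z + 6) = z^2 - 6.
N(-2) = -2.

-2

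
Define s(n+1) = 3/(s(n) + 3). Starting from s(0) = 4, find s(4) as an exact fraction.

s(1) = 3/(4 + 3) = 3/7.
s(2) = 3/(3/7 + 3) = 7/8.
s(3) = 3/(7/8 + 3) = 24/31.
s(4) = 3/(24/31 + 3) = 31/39.

31/39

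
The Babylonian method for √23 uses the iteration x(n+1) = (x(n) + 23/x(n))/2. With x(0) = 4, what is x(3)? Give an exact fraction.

17913697/3735264

x(1) = (4 + 23/4)/2 = 39/8.
x(2) = (39/8 + 23/(39/8))/2 = 2993/624.
x(3) = (2993/624 + 23/(2993/624))/2 = 17913697/3735264.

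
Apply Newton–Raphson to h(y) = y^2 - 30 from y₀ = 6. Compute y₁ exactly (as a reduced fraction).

11/2

h'(y) = 2y.
h(6) = 6, h'(6) = 12, so y₁ = 6 - 6/12 = 11/2.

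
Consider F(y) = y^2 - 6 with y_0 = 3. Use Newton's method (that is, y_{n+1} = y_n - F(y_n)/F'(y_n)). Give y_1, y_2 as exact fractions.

y_1 = 5/2, y_2 = 49/20

F'(y) = 2y.
F(3) = 3, F'(3) = 6, so y_1 = 3 - 3/6 = 5/2.
F(5/2) = 1/4, F'(5/2) = 5, so y_2 = (5/2) - (1/4)/5 = 49/20.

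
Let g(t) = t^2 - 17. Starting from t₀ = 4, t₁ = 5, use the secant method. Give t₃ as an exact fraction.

g(4) = -1, g(5) = 8. t₂ = 5 - 8·(5 - 4)/(8 - (-1)) = 37/9.
g(5) = 8, g(37/9) = -8/81. t₃ = (37/9) - (-8/81)·((37/9) - 5)/((-8/81) - 8) = 169/41.

169/41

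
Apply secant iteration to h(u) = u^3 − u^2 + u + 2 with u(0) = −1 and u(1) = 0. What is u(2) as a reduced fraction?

h(−1) = −1, h(0) = 2. u(2) = 0 − 2·(0 − (−1))/(2 − (−1)) = −2/3.

−2/3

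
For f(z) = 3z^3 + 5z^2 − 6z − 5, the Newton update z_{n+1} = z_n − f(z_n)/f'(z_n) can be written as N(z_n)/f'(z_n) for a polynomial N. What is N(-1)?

f'(z) = 9z^2 + 10z − 6.
N(z) = z·f'(z) − f(z) = z·(9z^2 + 10z − 6) − (3z^3 + 5z^2 − 6z − 5) = 6z^3 + 5z^2 + 5.
N(-1) = 4.

4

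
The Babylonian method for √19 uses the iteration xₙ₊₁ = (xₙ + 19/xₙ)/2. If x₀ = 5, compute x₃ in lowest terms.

1839281/421960

x₁ = (5 + 19/5)/2 = 22/5.
x₂ = (22/5 + 19/(22/5))/2 = 959/220.
x₃ = (959/220 + 19/(959/220))/2 = 1839281/421960.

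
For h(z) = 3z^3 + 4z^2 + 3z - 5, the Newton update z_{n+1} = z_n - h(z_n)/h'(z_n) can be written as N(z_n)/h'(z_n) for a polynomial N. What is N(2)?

69

h'(z) = 9z^2 + 8z + 3.
N(z) = z·h'(z) - h(z) = z·(9z^2 + 8z + 3) - (3z^3 + 4z^2 + 3z - 5) = 6z^3 + 4z^2 + 5.
N(2) = 69.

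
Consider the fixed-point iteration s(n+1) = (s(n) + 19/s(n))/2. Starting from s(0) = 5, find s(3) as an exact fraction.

1839281/421960

s(1) = (5 + 19/5)/2 = 22/5.
s(2) = (22/5 + 19/(22/5))/2 = 959/220.
s(3) = (959/220 + 19/(959/220))/2 = 1839281/421960.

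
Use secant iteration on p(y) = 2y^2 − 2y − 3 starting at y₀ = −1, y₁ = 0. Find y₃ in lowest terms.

−6/7

p(−1) = 1, p(0) = −3. y₂ = 0 − (−3)·(0 − (−1))/((−3) − 1) = −3/4.
p(0) = −3, p(−3/4) = −3/8. y₃ = (−3/4) − (−3/8)·((−3/4) − 0)/((−3/8) − (−3)) = −6/7.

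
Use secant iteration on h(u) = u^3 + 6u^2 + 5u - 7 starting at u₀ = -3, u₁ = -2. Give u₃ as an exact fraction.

-538/251

h(-3) = 5, h(-2) = -1. u₂ = (-2) - (-1)·((-2) - (-3))/((-1) - 5) = -13/6.
h(-2) = -1, h(-13/6) = 35/216. u₃ = (-13/6) - (35/216)·((-13/6) - (-2))/((35/216) - (-1)) = -538/251.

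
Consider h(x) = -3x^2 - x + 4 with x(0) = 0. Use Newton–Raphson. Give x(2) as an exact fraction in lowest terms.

h'(x) = -6x - 1.
h(0) = 4, h'(0) = -1, so x(1) = 0 - 4/(-1) = 4.
h(4) = -48, h'(4) = -25, so x(2) = 4 - (-48)/(-25) = 52/25.

52/25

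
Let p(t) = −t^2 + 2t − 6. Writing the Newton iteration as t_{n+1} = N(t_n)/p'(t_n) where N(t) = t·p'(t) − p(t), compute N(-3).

p'(t) = −2t + 2.
N(t) = t·p'(t) − p(t) = t·(−2t + 2) − (−t^2 + 2t − 6) = −t^2 + 6.
N(-3) = −3.

−3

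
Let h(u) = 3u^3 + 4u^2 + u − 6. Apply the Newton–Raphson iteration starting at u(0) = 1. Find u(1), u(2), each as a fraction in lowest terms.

h'(u) = 9u^2 + 8u + 1.
h(1) = 2, h'(1) = 18, so u(1) = 1 − 2/18 = 8/9.
h(8/9) = 38/243, h'(8/9) = 137/9, so u(2) = (8/9) − (38/243)/(137/9) = 3250/3699.

u(1) = 8/9, u(2) = 3250/3699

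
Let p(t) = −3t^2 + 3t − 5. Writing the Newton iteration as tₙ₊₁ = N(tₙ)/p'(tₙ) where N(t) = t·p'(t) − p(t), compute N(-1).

2

p'(t) = −6t + 3.
N(t) = t·p'(t) − p(t) = t·(−6t + 3) − (−3t^2 + 3t − 5) = −3t^2 + 5.
N(-1) = 2.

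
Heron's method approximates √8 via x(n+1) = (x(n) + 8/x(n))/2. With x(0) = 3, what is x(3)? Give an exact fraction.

665857/235416

x(1) = (3 + 8/3)/2 = 17/6.
x(2) = (17/6 + 8/(17/6))/2 = 577/204.
x(3) = (577/204 + 8/(577/204))/2 = 665857/235416.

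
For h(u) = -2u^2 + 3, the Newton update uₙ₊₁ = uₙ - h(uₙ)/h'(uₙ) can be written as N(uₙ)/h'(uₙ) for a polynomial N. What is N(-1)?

h'(u) = -4u.
N(u) = u·h'(u) - h(u) = u·(-4u) - (-2u^2 + 3) = -2u^2 - 3.
N(-1) = -5.

-5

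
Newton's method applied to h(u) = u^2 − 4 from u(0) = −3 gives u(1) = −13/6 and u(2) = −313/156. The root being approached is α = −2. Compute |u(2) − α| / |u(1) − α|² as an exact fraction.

u(1) − α = −13/6 − (−2) = −13/6 + 2 = −1/6, so |u(1) − α| = 1/6.
u(2) − α = −313/156 − (−2) = −313/156 + 2 = −1/156, so |u(2) − α| = 1/156.
|u(1) − α|² = 1/36.
Ratio = (1/156) / (1/36) = 3/13.

3/13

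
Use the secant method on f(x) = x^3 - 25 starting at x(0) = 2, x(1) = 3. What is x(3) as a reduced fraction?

f(2) = -17, f(3) = 2. x(2) = 3 - 2·(3 - 2)/(2 - (-17)) = 55/19.
f(3) = 2, f(55/19) = -5100/6859. x(3) = (55/19) - (-5100/6859)·((55/19) - 3)/((-5100/6859) - 2) = 27505/9409.

27505/9409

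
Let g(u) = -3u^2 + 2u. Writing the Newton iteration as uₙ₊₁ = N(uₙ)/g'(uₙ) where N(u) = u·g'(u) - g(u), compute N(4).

g'(u) = -6u + 2.
N(u) = u·g'(u) - g(u) = u·(-6u + 2) - (-3u^2 + 2u) = -3u^2.
N(4) = -48.

-48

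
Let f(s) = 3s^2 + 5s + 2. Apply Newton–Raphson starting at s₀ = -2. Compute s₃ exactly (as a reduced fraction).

f'(s) = 6s + 5.
f(-2) = 4, f'(-2) = -7, so s₁ = (-2) - 4/(-7) = -10/7.
f(-10/7) = 48/49, f'(-10/7) = -25/7, so s₂ = (-10/7) - (48/49)/(-25/7) = -202/175.
f(-202/175) = 6912/30625, f'(-202/175) = -337/175, so s₃ = (-202/175) - (6912/30625)/(-337/175) = -61162/58975.

-61162/58975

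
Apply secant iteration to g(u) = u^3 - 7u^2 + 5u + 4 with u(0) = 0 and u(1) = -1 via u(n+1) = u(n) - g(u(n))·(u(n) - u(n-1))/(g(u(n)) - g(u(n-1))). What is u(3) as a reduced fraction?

-1108/2629

g(0) = 4, g(-1) = -9. u(2) = (-1) - (-9)·((-1) - 0)/((-9) - 4) = -4/13.
g(-1) = -9, g(-4/13) = 3888/2197. u(3) = (-4/13) - (3888/2197)·((-4/13) - (-1))/((3888/2197) - (-9)) = -1108/2629.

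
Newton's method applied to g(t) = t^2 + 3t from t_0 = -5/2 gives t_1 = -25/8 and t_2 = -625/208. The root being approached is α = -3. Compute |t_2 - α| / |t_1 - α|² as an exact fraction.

4/13

t_1 - α = -25/8 - (-3) = -25/8 + 3 = -1/8, so |t_1 - α| = 1/8.
t_2 - α = -625/208 - (-3) = -625/208 + 3 = -1/208, so |t_2 - α| = 1/208.
|t_1 - α|² = 1/64.
Ratio = (1/208) / (1/64) = 4/13.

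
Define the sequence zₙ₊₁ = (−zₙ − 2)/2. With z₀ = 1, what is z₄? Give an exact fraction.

z₁ = (−1 − 2)/2 = −3/2.
z₂ = (−(−3/2) − 2)/2 = −1/4.
z₃ = (−(−1/4) − 2)/2 = −7/8.
z₄ = (−(−7/8) − 2)/2 = −9/16.

−9/16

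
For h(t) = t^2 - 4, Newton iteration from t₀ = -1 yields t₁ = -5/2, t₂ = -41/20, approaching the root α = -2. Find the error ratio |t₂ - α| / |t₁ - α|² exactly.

1/5

t₁ - α = -5/2 - (-2) = -5/2 + 2 = -1/2, so |t₁ - α| = 1/2.
t₂ - α = -41/20 - (-2) = -41/20 + 2 = -1/20, so |t₂ - α| = 1/20.
|t₁ - α|² = 1/4.
Ratio = (1/20) / (1/4) = 1/5.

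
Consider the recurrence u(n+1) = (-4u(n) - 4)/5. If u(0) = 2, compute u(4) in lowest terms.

u(1) = (-4·2 - 4)/5 = -12/5.
u(2) = (-4·(-12/5) - 4)/5 = 28/25.
u(3) = (-4·(28/25) - 4)/5 = -212/125.
u(4) = (-4·(-212/125) - 4)/5 = 348/625.

348/625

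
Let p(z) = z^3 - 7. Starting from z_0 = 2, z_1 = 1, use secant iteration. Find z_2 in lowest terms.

13/7

p(2) = 1, p(1) = -6. z_2 = 1 - (-6)·(1 - 2)/((-6) - 1) = 13/7.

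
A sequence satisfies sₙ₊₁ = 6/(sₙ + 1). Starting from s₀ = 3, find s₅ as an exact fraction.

s₁ = 6/(3 + 1) = 3/2.
s₂ = 6/(3/2 + 1) = 12/5.
s₃ = 6/(12/5 + 1) = 30/17.
s₄ = 6/(30/17 + 1) = 102/47.
s₅ = 6/(102/47 + 1) = 282/149.

282/149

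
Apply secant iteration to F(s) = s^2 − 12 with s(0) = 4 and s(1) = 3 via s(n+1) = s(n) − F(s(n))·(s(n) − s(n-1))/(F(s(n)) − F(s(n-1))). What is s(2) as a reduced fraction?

F(4) = 4, F(3) = −3. s(2) = 3 − (−3)·(3 − 4)/((−3) − 4) = 24/7.

24/7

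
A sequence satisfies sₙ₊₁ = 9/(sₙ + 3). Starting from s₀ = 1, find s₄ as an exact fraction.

11/6

s₁ = 9/(1 + 3) = 9/4.
s₂ = 9/(9/4 + 3) = 12/7.
s₃ = 9/(12/7 + 3) = 21/11.
s₄ = 9/(21/11 + 3) = 11/6.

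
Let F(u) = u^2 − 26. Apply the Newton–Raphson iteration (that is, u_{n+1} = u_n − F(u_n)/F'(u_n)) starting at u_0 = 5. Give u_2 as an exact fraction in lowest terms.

F'(u) = 2u.
F(5) = −1, F'(5) = 10, so u_1 = 5 − (−1)/10 = 51/10.
F(51/10) = 1/100, F'(51/10) = 51/5, so u_2 = (51/10) − (1/100)/(51/5) = 5201/1020.

5201/1020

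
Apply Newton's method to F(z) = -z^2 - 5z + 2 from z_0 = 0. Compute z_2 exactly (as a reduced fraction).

54/145

F'(z) = -2z - 5.
F(0) = 2, F'(0) = -5, so z_1 = 0 - 2/(-5) = 2/5.
F(2/5) = -4/25, F'(2/5) = -29/5, so z_2 = (2/5) - (-4/25)/(-29/5) = 54/145.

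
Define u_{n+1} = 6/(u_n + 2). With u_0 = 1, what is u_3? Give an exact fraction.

12/7

u_1 = 6/(1 + 2) = 2.
u_2 = 6/(2 + 2) = 3/2.
u_3 = 6/(3/2 + 2) = 12/7.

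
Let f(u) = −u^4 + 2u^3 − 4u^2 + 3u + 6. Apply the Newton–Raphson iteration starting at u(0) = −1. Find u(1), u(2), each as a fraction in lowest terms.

u(1) = −17/21, u(2) = −779979/1006775

f'(u) = −4u^3 + 6u^2 − 8u + 3.
f(−1) = −4, f'(−1) = 21, so u(1) = (−1) − (−4)/21 = −17/21.
f(−17/21) = −105088/194481, f'(−17/21) = 143825/9261, so u(2) = (−17/21) − (−105088/194481)/(143825/9261) = −779979/1006775.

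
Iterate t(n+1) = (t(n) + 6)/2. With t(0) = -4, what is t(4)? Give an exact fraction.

43/8

t(1) = ((-4) + 6)/2 = 1.
t(2) = (1 + 6)/2 = 7/2.
t(3) = ((7/2) + 6)/2 = 19/4.
t(4) = ((19/4) + 6)/2 = 43/8.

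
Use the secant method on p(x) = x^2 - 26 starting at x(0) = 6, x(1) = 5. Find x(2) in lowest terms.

56/11

p(6) = 10, p(5) = -1. x(2) = 5 - (-1)·(5 - 6)/((-1) - 10) = 56/11.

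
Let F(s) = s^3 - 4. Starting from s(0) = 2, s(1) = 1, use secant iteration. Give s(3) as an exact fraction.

F(2) = 4, F(1) = -3. s(2) = 1 - (-3)·(1 - 2)/((-3) - 4) = 10/7.
F(1) = -3, F(10/7) = -372/343. s(3) = (10/7) - (-372/343)·((10/7) - 1)/((-372/343) - (-3)) = 122/73.

122/73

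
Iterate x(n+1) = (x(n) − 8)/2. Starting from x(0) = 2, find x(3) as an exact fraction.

x(1) = (2 − 8)/2 = −3.
x(2) = ((−3) − 8)/2 = −11/2.
x(3) = ((−11/2) − 8)/2 = −27/4.

−27/4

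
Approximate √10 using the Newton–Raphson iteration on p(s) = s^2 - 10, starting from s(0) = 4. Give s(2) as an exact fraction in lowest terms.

p'(s) = 2s.
p(4) = 6, p'(4) = 8, so s(1) = 4 - 6/8 = 13/4.
p(13/4) = 9/16, p'(13/4) = 13/2, so s(2) = (13/4) - (9/16)/(13/2) = 329/104.

329/104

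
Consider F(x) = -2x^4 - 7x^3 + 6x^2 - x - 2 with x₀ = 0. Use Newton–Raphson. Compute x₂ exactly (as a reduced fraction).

F'(x) = -8x^3 - 21x^2 + 12x - 1.
F(0) = -2, F'(0) = -1, so x₁ = 0 - (-2)/(-1) = -2.
F(-2) = 48, F'(-2) = -45, so x₂ = (-2) - 48/(-45) = -14/15.

-14/15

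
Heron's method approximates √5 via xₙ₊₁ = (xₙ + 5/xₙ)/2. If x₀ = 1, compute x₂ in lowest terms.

7/3

x₁ = (1 + 5/1)/2 = 3.
x₂ = (3 + 5/3)/2 = 7/3.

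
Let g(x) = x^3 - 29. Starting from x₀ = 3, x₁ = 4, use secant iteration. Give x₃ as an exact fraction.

g(3) = -2, g(4) = 35. x₂ = 4 - 35·(4 - 3)/(35 - (-2)) = 113/37.
g(4) = 35, g(113/37) = -26040/50653. x₃ = (113/37) - (-26040/50653)·((113/37) - 4)/((-26040/50653) - 35) = 157673/51397.

157673/51397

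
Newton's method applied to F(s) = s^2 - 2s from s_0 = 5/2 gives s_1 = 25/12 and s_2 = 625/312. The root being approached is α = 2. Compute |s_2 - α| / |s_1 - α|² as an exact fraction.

s_1 - α = 25/12 - 2 = 1/12, so |s_1 - α| = 1/12.
s_2 - α = 625/312 - 2 = 1/312, so |s_2 - α| = 1/312.
|s_1 - α|² = 1/144.
Ratio = (1/312) / (1/144) = 6/13.

6/13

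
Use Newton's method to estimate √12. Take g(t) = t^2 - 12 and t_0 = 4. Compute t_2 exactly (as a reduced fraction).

g'(t) = 2t.
g(4) = 4, g'(4) = 8, so t_1 = 4 - 4/8 = 7/2.
g(7/2) = 1/4, g'(7/2) = 7, so t_2 = (7/2) - (1/4)/7 = 97/28.

97/28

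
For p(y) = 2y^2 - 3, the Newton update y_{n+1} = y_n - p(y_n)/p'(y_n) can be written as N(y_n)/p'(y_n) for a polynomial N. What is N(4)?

35

p'(y) = 4y.
N(y) = y·p'(y) - p(y) = y·(4y) - (2y^2 - 3) = 2y^2 + 3.
N(4) = 35.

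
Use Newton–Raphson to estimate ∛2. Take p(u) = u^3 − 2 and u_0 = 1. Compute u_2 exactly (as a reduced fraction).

91/72

p'(u) = 3u^2.
p(1) = −1, p'(1) = 3, so u_1 = 1 − (−1)/3 = 4/3.
p(4/3) = 10/27, p'(4/3) = 16/3, so u_2 = (4/3) − (10/27)/(16/3) = 91/72.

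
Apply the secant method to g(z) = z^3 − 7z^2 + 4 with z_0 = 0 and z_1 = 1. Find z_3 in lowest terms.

34/43

g(0) = 4, g(1) = −2. z_2 = 1 − (−2)·(1 − 0)/((−2) − 4) = 2/3.
g(1) = −2, g(2/3) = 32/27. z_3 = (2/3) − (32/27)·((2/3) − 1)/((32/27) − (−2)) = 34/43.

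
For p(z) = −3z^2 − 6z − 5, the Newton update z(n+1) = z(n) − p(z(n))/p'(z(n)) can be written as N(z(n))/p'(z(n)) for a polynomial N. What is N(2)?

p'(z) = −6z − 6.
N(z) = z·p'(z) − p(z) = z·(−6z − 6) − (−3z^2 − 6z − 5) = −3z^2 + 5.
N(2) = −7.

−7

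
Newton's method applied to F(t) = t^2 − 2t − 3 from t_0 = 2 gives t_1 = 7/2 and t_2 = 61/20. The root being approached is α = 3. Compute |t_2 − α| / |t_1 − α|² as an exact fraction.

t_1 − α = 7/2 − 3 = 1/2, so |t_1 − α| = 1/2.
t_2 − α = 61/20 − 3 = 1/20, so |t_2 − α| = 1/20.
|t_1 − α|² = 1/4.
Ratio = (1/20) / (1/4) = 1/5.

1/5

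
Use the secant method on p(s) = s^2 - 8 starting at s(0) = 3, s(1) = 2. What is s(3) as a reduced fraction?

p(3) = 1, p(2) = -4. s(2) = 2 - (-4)·(2 - 3)/((-4) - 1) = 14/5.
p(2) = -4, p(14/5) = -4/25. s(3) = (14/5) - (-4/25)·((14/5) - 2)/((-4/25) - (-4)) = 17/6.

17/6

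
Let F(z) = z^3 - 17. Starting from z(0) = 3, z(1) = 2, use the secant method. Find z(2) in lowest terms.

F(3) = 10, F(2) = -9. z(2) = 2 - (-9)·(2 - 3)/((-9) - 10) = 47/19.

47/19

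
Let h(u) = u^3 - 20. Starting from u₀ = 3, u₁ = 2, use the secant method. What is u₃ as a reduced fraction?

h(3) = 7, h(2) = -12. u₂ = 2 - (-12)·(2 - 3)/((-12) - 7) = 50/19.
h(2) = -12, h(50/19) = -12180/6859. u₃ = (50/19) - (-12180/6859)·((50/19) - 2)/((-12180/6859) - (-12)) = 1335/487.

1335/487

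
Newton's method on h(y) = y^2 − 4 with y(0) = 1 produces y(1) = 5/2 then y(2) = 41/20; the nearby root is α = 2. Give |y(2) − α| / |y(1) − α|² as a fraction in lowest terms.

y(1) − α = 5/2 − 2 = 1/2, so |y(1) − α| = 1/2.
y(2) − α = 41/20 − 2 = 1/20, so |y(2) − α| = 1/20.
|y(1) − α|² = 1/4.
Ratio = (1/20) / (1/4) = 1/5.

1/5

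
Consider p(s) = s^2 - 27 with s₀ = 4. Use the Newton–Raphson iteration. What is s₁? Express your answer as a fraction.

p'(s) = 2s.
p(4) = -11, p'(4) = 8, so s₁ = 4 - (-11)/8 = 43/8.

43/8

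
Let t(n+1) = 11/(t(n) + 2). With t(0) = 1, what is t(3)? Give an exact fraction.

t(1) = 11/(1 + 2) = 11/3.
t(2) = 11/(11/3 + 2) = 33/17.
t(3) = 11/(33/17 + 2) = 187/67.

187/67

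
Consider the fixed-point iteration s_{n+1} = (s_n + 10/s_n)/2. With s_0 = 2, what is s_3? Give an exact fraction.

15761/4984

s_1 = (2 + 10/2)/2 = 7/2.
s_2 = (7/2 + 10/(7/2))/2 = 89/28.
s_3 = (89/28 + 10/(89/28))/2 = 15761/4984.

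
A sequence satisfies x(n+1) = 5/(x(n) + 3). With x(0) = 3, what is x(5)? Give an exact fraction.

2060/1731

x(1) = 5/(3 + 3) = 5/6.
x(2) = 5/(5/6 + 3) = 30/23.
x(3) = 5/(30/23 + 3) = 115/99.
x(4) = 5/(115/99 + 3) = 495/412.
x(5) = 5/(495/412 + 3) = 2060/1731.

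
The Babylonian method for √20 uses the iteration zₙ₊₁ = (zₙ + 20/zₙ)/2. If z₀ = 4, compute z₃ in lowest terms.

51841/11592

z₁ = (4 + 20/4)/2 = 9/2.
z₂ = (9/2 + 20/(9/2))/2 = 161/36.
z₃ = (161/36 + 20/(161/36))/2 = 51841/11592.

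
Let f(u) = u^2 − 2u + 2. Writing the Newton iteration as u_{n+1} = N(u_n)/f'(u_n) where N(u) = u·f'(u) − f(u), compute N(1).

f'(u) = 2u − 2.
N(u) = u·f'(u) − f(u) = u·(2u − 2) − (u^2 − 2u + 2) = u^2 − 2.
N(1) = −1.

−1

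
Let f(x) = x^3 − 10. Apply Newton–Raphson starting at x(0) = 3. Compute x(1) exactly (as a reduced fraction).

f'(x) = 3x^2.
f(3) = 17, f'(3) = 27, so x(1) = 3 − 17/27 = 64/27.

64/27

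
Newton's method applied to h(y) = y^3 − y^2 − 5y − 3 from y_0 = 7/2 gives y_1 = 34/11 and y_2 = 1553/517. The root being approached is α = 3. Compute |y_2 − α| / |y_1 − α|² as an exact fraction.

22/47

y_1 − α = 34/11 − 3 = 1/11, so |y_1 − α| = 1/11.
y_2 − α = 1553/517 − 3 = 2/517, so |y_2 − α| = 2/517.
|y_1 − α|² = 1/121.
Ratio = (2/517) / (1/121) = 22/47.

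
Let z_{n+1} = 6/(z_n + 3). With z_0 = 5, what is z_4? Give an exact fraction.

z_1 = 6/(5 + 3) = 3/4.
z_2 = 6/(3/4 + 3) = 8/5.
z_3 = 6/(8/5 + 3) = 30/23.
z_4 = 6/(30/23 + 3) = 46/33.

46/33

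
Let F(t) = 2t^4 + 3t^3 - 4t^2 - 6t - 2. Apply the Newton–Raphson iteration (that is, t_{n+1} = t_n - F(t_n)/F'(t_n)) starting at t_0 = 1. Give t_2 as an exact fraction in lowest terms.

F'(t) = 8t^3 + 9t^2 - 8t - 6.
F(1) = -7, F'(1) = 3, so t_1 = 1 - (-7)/3 = 10/3.
F(10/3) = 23618/81, F'(10/3) = 9818/27, so t_2 = (10/3) - (23618/81)/(9818/27) = 12427/4909.

12427/4909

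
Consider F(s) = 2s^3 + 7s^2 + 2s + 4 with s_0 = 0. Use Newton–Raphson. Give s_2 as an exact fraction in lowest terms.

4

F'(s) = 6s^2 + 14s + 2.
F(0) = 4, F'(0) = 2, so s_1 = 0 - 4/2 = -2.
F(-2) = 12, F'(-2) = -2, so s_2 = (-2) - 12/(-2) = 4.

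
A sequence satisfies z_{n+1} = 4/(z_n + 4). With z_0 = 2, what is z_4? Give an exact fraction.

34/41

z_1 = 4/(2 + 4) = 2/3.
z_2 = 4/(2/3 + 4) = 6/7.
z_3 = 4/(6/7 + 4) = 14/17.
z_4 = 4/(14/17 + 4) = 34/41.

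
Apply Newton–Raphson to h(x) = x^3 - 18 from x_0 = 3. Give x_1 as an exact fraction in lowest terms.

8/3

h'(x) = 3x^2.
h(3) = 9, h'(3) = 27, so x_1 = 3 - 9/27 = 8/3.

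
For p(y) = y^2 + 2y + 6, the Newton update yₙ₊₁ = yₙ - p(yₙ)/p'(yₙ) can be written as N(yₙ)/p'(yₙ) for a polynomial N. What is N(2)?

p'(y) = 2y + 2.
N(y) = y·p'(y) - p(y) = y·(2y + 2) - (y^2 + 2y + 6) = y^2 - 6.
N(2) = -2.

-2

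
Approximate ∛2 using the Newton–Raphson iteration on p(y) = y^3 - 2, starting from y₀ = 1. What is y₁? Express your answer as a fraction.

4/3

p'(y) = 3y^2.
p(1) = -1, p'(1) = 3, so y₁ = 1 - (-1)/3 = 4/3.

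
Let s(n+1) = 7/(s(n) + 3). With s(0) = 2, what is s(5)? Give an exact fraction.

s(1) = 7/(2 + 3) = 7/5.
s(2) = 7/(7/5 + 3) = 35/22.
s(3) = 7/(35/22 + 3) = 154/101.
s(4) = 7/(154/101 + 3) = 707/457.
s(5) = 7/(707/457 + 3) = 3199/2078.

3199/2078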